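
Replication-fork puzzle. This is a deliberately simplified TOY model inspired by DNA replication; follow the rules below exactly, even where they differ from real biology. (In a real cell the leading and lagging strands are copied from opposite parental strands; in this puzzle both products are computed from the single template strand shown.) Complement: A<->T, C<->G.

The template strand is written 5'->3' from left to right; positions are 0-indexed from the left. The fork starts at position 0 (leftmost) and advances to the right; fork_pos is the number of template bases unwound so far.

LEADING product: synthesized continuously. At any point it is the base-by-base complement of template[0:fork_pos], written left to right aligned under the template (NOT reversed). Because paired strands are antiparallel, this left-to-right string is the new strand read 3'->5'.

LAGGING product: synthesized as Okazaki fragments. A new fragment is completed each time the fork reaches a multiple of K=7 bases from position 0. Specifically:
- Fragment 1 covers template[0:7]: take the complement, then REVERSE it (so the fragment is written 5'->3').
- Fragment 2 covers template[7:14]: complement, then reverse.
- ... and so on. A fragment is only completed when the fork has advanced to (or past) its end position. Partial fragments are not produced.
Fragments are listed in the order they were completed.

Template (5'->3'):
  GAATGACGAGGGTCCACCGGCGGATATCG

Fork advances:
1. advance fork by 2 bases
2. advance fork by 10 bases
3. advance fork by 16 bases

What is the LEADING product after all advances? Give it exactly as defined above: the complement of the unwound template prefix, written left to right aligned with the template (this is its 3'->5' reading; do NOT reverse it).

Answer: CTTACTGCTCCCAGGTGGCCGCCTATAG

Derivation:
Step 1: advance 2 -> fork_pos = 0 + 2 = 2.
Step 2: advance 10 -> fork_pos = 2 + 10 = 12.
Step 3: advance 16 -> fork_pos = 12 + 16 = 28.
Unwound prefix: template[0:28] = GAATGACGAGGGTCCACCGGCGGATATC
Complement it base by base (A<->T, C<->G), keeping left-to-right order:
  [0:5] GAATG -> CTTAC
  [5:10] ACGAG -> TGCTC
  [10:15] GGTCC -> CCAGG
  [15:20] ACCGG -> TGGCC
  [20:25] CGGAT -> GCCTA
  [25:28] ATC -> TAG
Concatenate: CTTACTGCTCCCAGGTGGCCGCCTATAG (length 28; written aligned with the template, i.e. 3'->5').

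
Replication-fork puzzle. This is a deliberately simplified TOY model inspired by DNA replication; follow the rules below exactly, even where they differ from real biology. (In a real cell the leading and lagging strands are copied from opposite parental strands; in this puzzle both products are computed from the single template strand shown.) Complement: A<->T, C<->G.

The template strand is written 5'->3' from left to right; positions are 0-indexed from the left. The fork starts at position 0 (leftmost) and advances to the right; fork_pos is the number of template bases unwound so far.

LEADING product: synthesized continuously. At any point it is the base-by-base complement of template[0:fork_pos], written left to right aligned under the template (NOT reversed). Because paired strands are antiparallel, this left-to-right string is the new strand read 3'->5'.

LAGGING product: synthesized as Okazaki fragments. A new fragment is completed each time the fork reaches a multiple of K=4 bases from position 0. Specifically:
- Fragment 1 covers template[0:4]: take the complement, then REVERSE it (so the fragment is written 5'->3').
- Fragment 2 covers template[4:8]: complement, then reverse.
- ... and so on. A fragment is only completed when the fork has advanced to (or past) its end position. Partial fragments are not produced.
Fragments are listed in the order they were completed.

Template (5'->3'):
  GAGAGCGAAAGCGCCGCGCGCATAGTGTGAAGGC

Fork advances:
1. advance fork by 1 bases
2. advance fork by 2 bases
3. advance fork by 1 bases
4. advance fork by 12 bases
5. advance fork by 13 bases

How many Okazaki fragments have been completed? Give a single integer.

Answer: 7

Derivation:
Step 1: advance 1 -> fork_pos = 0 + 1 = 1. Next multiple of 4 is 4 (not reached); still 0 fragment(s).
Step 2: advance 2 -> fork_pos = 1 + 2 = 3. Next multiple of 4 is 4 (not reached); still 0 fragment(s).
Step 3: advance 1 -> fork_pos = 3 + 1 = 4. Reached multiple(s) of 4: 4 -> fragment 1 completed (1 total).
Step 4: advance 12 -> fork_pos = 4 + 12 = 16. Reached multiple(s) of 4: 8, 12, 16 -> fragments 2-4 completed (4 total).
Step 5: advance 13 -> fork_pos = 16 + 13 = 29. Reached multiple(s) of 4: 20, 24, 28 -> fragments 5-7 completed (7 total).
Check: final fork_pos = 29; the multiples of 4 that are <= 29 are 4..28 -> 29 // 4 = 7 completed fragment(s).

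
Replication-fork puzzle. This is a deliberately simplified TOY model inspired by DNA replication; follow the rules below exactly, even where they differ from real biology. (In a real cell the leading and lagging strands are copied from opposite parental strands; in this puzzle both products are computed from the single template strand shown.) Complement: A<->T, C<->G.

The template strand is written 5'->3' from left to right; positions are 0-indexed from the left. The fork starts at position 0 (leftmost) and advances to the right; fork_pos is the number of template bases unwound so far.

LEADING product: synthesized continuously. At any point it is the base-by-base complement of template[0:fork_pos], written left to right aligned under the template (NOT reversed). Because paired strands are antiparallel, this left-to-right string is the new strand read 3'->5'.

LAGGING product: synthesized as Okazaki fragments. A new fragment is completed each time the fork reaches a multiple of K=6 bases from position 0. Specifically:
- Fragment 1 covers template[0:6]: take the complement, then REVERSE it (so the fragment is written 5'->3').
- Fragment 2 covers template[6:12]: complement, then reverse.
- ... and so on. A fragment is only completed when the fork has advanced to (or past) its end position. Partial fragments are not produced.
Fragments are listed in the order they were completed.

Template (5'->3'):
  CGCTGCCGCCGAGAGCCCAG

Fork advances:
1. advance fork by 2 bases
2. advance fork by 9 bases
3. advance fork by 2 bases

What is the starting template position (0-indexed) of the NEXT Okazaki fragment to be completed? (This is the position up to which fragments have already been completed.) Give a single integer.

Step 1: advance 2 -> fork_pos = 0 + 2 = 2. Next multiple of 6 is 6 (not reached); still 0 fragment(s).
Step 2: advance 9 -> fork_pos = 2 + 9 = 11. Reached multiple(s) of 6: 6 -> fragment 1 completed (1 total).
Step 3: advance 2 -> fork_pos = 11 + 2 = 13. Reached multiple(s) of 6: 12 -> fragment 2 completed (2 total).
2 fragment(s) completed, covering template[0:12] (2 x 6 = 12). The next fragment, fragment 3, covers template[12:18], so it starts at position 12.

Answer: 12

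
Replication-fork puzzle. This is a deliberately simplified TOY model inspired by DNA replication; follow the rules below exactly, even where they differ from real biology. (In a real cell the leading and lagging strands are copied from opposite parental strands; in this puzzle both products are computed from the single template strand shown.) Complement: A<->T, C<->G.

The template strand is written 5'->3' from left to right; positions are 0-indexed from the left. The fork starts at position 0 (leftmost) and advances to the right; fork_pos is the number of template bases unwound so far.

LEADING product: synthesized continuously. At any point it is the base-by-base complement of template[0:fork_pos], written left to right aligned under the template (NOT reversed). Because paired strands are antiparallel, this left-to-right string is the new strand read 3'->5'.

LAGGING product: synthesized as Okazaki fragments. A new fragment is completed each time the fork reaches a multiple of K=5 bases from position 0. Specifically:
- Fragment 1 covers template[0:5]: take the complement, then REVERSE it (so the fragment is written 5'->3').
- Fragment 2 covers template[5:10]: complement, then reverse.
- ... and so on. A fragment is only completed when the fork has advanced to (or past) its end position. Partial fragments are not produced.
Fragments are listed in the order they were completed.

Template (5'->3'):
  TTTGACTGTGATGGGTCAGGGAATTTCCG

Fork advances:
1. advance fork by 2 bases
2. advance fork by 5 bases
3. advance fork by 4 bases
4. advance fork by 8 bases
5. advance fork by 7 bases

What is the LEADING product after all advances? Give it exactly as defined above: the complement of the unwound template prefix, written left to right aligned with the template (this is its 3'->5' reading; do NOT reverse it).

Step 1: advance 2 -> fork_pos = 0 + 2 = 2.
Step 2: advance 5 -> fork_pos = 2 + 5 = 7.
Step 3: advance 4 -> fork_pos = 7 + 4 = 11.
Step 4: advance 8 -> fork_pos = 11 + 8 = 19.
Step 5: advance 7 -> fork_pos = 19 + 7 = 26.
Unwound prefix: template[0:26] = TTTGACTGTGATGGGTCAGGGAATTT
Complement it base by base (A<->T, C<->G), keeping left-to-right order:
  [0:5] TTTGA -> AAACT
  [5:10] CTGTG -> GACAC
  [10:15] ATGGG -> TACCC
  [15:20] TCAGG -> AGTCC
  [20:25] GAATT -> CTTAA
  [25:26] T -> A
Concatenate: AAACTGACACTACCCAGTCCCTTAAA (length 26; written aligned with the template, i.e. 3'->5').

Answer: AAACTGACACTACCCAGTCCCTTAAA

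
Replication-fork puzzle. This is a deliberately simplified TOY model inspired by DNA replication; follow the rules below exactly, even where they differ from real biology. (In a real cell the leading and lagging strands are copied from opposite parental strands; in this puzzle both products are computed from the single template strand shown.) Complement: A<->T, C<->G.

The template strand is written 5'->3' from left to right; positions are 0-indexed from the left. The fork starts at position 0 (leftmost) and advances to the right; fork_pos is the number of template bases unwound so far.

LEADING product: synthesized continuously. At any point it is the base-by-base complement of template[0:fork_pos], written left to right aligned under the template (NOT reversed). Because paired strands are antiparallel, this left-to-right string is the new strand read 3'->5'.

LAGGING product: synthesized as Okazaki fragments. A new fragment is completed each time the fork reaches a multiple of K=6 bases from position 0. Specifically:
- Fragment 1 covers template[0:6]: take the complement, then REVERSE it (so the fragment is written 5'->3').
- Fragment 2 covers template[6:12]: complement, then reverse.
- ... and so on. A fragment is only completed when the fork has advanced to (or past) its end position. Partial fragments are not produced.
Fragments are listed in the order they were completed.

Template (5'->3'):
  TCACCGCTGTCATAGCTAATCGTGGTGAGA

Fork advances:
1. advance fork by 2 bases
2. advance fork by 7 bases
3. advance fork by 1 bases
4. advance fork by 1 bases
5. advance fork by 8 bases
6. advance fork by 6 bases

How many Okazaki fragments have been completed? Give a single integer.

Answer: 4

Derivation:
Step 1: advance 2 -> fork_pos = 0 + 2 = 2. Next multiple of 6 is 6 (not reached); still 0 fragment(s).
Step 2: advance 7 -> fork_pos = 2 + 7 = 9. Reached multiple(s) of 6: 6 -> fragment 1 completed (1 total).
Step 3: advance 1 -> fork_pos = 9 + 1 = 10. Next multiple of 6 is 12 (not reached); still 1 fragment(s).
Step 4: advance 1 -> fork_pos = 10 + 1 = 11. Next multiple of 6 is 12 (not reached); still 1 fragment(s).
Step 5: advance 8 -> fork_pos = 11 + 8 = 19. Reached multiple(s) of 6: 12, 18 -> fragments 2-3 completed (3 total).
Step 6: advance 6 -> fork_pos = 19 + 6 = 25. Reached multiple(s) of 6: 24 -> fragment 4 completed (4 total).
Check: final fork_pos = 25; the multiples of 6 that are <= 25 are 6..24 -> 25 // 6 = 4 completed fragment(s).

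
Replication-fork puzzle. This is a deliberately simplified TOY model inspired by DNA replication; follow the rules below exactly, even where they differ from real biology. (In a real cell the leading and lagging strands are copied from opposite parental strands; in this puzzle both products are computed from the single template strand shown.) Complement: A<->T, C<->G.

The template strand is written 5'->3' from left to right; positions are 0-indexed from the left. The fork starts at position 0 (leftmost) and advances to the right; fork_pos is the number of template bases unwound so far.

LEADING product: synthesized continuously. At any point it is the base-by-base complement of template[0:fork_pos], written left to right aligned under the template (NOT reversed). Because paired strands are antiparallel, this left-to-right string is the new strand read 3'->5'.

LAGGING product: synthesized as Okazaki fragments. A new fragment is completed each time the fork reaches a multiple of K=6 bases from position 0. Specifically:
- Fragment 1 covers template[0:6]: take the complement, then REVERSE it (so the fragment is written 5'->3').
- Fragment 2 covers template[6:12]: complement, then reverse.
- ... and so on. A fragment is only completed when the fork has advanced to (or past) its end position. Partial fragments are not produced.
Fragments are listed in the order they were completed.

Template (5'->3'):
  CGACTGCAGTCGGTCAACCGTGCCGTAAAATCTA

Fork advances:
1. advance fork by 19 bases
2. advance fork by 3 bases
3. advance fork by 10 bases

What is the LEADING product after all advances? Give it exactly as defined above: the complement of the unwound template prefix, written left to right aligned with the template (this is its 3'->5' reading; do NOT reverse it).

Step 1: advance 19 -> fork_pos = 0 + 19 = 19.
Step 2: advance 3 -> fork_pos = 19 + 3 = 22.
Step 3: advance 10 -> fork_pos = 22 + 10 = 32.
Unwound prefix: template[0:32] = CGACTGCAGTCGGTCAACCGTGCCGTAAAATC
Complement it base by base (A<->T, C<->G), keeping left-to-right order:
  [0:5] CGACT -> GCTGA
  [5:10] GCAGT -> CGTCA
  [10:15] CGGTC -> GCCAG
  [15:20] AACCG -> TTGGC
  [20:25] TGCCG -> ACGGC
  [25:30] TAAAA -> ATTTT
  [30:32] TC -> AG
Concatenate: GCTGACGTCAGCCAGTTGGCACGGCATTTTAG (length 32; written aligned with the template, i.e. 3'->5').

Answer: GCTGACGTCAGCCAGTTGGCACGGCATTTTAG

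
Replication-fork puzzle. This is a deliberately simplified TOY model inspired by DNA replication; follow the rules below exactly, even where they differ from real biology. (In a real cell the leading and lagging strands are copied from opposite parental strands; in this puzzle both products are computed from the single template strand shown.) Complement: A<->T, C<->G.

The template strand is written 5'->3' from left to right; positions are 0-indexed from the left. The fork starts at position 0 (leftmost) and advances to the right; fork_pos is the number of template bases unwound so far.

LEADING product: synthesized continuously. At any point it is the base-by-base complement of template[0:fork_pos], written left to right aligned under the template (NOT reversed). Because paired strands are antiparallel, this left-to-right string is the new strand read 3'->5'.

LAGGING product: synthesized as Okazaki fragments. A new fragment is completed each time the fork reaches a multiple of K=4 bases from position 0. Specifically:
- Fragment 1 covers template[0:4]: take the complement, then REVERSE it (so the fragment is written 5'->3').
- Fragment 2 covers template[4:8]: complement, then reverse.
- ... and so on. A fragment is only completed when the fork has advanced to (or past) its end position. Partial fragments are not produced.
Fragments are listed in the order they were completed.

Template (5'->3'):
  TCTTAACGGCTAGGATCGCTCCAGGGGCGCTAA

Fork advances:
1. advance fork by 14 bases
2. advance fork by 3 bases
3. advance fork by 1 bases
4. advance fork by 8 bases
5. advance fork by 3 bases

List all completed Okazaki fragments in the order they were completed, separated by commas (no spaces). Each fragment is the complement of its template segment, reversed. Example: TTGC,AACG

Answer: AAGA,CGTT,TAGC,ATCC,AGCG,CTGG,GCCC

Derivation:
Step 1: advance 14 -> fork_pos = 0 + 14 = 14. Reached multiple(s) of 4: 4, 8, 12 -> fragments 1-3 completed (3 total).
Step 2: advance 3 -> fork_pos = 14 + 3 = 17. Reached multiple(s) of 4: 16 -> fragment 4 completed (4 total).
Step 3: advance 1 -> fork_pos = 17 + 1 = 18. Next multiple of 4 is 20 (not reached); still 4 fragment(s).
Step 4: advance 8 -> fork_pos = 18 + 8 = 26. Reached multiple(s) of 4: 20, 24 -> fragments 5-6 completed (6 total).
Step 5: advance 3 -> fork_pos = 26 + 3 = 29. Reached multiple(s) of 4: 28 -> fragment 7 completed (7 total).
Final fork_pos = 29, so 7 fragment(s) are complete. Build each: template segment -> complement -> reverse.
Fragment 1: template[0:4] = TCTT -> complement AGAA -> reversed AAGA
Fragment 2: template[4:8] = AACG -> complement TTGC -> reversed CGTT
Fragment 3: template[8:12] = GCTA -> complement CGAT -> reversed TAGC
Fragment 4: template[12:16] = GGAT -> complement CCTA -> reversed ATCC
Fragment 5: template[16:20] = CGCT -> complement GCGA -> reversed AGCG
Fragment 6: template[20:24] = CCAG -> complement GGTC -> reversed CTGG
Fragment 7: template[24:28] = GGGC -> complement CCCG -> reversed GCCC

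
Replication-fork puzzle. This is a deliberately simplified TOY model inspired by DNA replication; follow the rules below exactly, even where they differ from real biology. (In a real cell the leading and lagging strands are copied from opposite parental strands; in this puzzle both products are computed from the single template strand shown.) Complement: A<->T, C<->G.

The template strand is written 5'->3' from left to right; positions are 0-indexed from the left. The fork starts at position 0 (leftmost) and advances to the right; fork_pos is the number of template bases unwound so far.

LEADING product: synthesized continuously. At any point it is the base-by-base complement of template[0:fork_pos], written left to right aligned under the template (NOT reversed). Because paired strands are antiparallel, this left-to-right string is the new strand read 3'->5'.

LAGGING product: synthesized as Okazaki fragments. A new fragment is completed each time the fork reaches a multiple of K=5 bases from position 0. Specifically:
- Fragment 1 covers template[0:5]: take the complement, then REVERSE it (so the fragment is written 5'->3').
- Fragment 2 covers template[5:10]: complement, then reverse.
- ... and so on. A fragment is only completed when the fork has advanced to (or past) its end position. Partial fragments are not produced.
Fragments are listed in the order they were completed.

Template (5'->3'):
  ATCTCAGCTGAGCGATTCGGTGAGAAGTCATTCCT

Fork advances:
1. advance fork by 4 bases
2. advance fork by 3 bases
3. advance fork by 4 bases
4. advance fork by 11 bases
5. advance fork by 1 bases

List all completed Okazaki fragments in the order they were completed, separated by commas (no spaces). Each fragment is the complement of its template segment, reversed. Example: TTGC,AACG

Step 1: advance 4 -> fork_pos = 0 + 4 = 4. Next multiple of 5 is 5 (not reached); still 0 fragment(s).
Step 2: advance 3 -> fork_pos = 4 + 3 = 7. Reached multiple(s) of 5: 5 -> fragment 1 completed (1 total).
Step 3: advance 4 -> fork_pos = 7 + 4 = 11. Reached multiple(s) of 5: 10 -> fragment 2 completed (2 total).
Step 4: advance 11 -> fork_pos = 11 + 11 = 22. Reached multiple(s) of 5: 15, 20 -> fragments 3-4 completed (4 total).
Step 5: advance 1 -> fork_pos = 22 + 1 = 23. Next multiple of 5 is 25 (not reached); still 4 fragment(s).
Final fork_pos = 23, so 4 fragment(s) are complete. Build each: template segment -> complement -> reverse.
Fragment 1: template[0:5] = ATCTC -> complement TAGAG -> reversed GAGAT
Fragment 2: template[5:10] = AGCTG -> complement TCGAC -> reversed CAGCT
Fragment 3: template[10:15] = AGCGA -> complement TCGCT -> reversed TCGCT
Fragment 4: template[15:20] = TTCGG -> complement AAGCC -> reversed CCGAA

Answer: GAGAT,CAGCT,TCGCT,CCGAA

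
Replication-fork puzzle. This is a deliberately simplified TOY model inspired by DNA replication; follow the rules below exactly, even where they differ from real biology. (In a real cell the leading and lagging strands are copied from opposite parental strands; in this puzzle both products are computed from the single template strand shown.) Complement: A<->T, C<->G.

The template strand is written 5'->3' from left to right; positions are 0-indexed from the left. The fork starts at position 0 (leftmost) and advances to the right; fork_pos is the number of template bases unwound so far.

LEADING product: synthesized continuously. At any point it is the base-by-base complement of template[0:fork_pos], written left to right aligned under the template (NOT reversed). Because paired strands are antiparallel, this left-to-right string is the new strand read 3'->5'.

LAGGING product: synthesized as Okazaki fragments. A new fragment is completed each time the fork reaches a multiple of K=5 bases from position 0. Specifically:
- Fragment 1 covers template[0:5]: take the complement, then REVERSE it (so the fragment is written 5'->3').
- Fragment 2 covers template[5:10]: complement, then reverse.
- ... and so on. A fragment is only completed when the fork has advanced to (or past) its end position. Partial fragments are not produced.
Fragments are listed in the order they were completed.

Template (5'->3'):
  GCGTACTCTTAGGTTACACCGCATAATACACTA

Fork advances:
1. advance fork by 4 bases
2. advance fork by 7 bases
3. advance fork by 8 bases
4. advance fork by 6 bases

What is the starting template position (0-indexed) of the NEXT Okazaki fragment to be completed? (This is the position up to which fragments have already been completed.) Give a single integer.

Answer: 25

Derivation:
Step 1: advance 4 -> fork_pos = 0 + 4 = 4. Next multiple of 5 is 5 (not reached); still 0 fragment(s).
Step 2: advance 7 -> fork_pos = 4 + 7 = 11. Reached multiple(s) of 5: 5, 10 -> fragments 1-2 completed (2 total).
Step 3: advance 8 -> fork_pos = 11 + 8 = 19. Reached multiple(s) of 5: 15 -> fragment 3 completed (3 total).
Step 4: advance 6 -> fork_pos = 19 + 6 = 25. Reached multiple(s) of 5: 20, 25 -> fragments 4-5 completed (5 total).
5 fragment(s) completed, covering template[0:25] (5 x 5 = 25). The next fragment, fragment 6, covers template[25:30], so it starts at position 25.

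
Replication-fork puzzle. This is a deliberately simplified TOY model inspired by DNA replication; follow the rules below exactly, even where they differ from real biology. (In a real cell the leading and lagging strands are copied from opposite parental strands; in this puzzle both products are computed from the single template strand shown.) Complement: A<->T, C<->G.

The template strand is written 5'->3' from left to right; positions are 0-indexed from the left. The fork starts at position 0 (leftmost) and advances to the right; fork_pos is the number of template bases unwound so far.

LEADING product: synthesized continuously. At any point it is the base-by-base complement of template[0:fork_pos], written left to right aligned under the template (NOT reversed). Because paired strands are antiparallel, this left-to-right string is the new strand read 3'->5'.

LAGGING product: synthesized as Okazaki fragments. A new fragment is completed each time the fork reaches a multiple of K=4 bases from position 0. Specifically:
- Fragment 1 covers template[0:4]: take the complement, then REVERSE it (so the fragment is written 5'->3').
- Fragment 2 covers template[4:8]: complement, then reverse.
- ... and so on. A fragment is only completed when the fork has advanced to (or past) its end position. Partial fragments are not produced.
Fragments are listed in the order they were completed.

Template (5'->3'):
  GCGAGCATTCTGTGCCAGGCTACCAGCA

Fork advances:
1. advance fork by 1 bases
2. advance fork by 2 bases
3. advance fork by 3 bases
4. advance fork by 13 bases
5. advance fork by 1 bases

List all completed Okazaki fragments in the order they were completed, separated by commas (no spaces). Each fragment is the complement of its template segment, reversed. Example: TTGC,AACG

Step 1: advance 1 -> fork_pos = 0 + 1 = 1. Next multiple of 4 is 4 (not reached); still 0 fragment(s).
Step 2: advance 2 -> fork_pos = 1 + 2 = 3. Next multiple of 4 is 4 (not reached); still 0 fragment(s).
Step 3: advance 3 -> fork_pos = 3 + 3 = 6. Reached multiple(s) of 4: 4 -> fragment 1 completed (1 total).
Step 4: advance 13 -> fork_pos = 6 + 13 = 19. Reached multiple(s) of 4: 8, 12, 16 -> fragments 2-4 completed (4 total).
Step 5: advance 1 -> fork_pos = 19 + 1 = 20. Reached multiple(s) of 4: 20 -> fragment 5 completed (5 total).
Final fork_pos = 20, so 5 fragment(s) are complete. Build each: template segment -> complement -> reverse.
Fragment 1: template[0:4] = GCGA -> complement CGCT -> reversed TCGC
Fragment 2: template[4:8] = GCAT -> complement CGTA -> reversed ATGC
Fragment 3: template[8:12] = TCTG -> complement AGAC -> reversed CAGA
Fragment 4: template[12:16] = TGCC -> complement ACGG -> reversed GGCA
Fragment 5: template[16:20] = AGGC -> complement TCCG -> reversed GCCT

Answer: TCGC,ATGC,CAGA,GGCA,GCCT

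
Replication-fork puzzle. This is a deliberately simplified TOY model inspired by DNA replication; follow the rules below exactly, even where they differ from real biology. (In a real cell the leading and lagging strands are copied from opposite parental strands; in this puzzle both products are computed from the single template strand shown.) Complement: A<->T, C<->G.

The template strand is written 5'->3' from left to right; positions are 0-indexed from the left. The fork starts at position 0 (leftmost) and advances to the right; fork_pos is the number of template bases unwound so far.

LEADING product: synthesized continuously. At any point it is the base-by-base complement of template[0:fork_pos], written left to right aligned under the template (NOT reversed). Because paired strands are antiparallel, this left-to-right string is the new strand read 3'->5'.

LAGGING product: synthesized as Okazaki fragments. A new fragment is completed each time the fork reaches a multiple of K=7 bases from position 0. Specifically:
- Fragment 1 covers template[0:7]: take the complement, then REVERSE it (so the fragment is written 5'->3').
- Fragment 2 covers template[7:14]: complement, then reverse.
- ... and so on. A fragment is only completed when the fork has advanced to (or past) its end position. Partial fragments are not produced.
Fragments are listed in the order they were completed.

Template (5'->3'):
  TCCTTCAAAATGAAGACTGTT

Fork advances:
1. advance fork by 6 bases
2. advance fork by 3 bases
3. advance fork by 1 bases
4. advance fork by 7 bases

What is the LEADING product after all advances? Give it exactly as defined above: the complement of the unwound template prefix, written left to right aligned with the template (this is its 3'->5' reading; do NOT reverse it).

Answer: AGGAAGTTTTACTTCTG

Derivation:
Step 1: advance 6 -> fork_pos = 0 + 6 = 6.
Step 2: advance 3 -> fork_pos = 6 + 3 = 9.
Step 3: advance 1 -> fork_pos = 9 + 1 = 10.
Step 4: advance 7 -> fork_pos = 10 + 7 = 17.
Unwound prefix: template[0:17] = TCCTTCAAAATGAAGAC
Complement it base by base (A<->T, C<->G), keeping left-to-right order:
  [0:5] TCCTT -> AGGAA
  [5:10] CAAAA -> GTTTT
  [10:15] TGAAG -> ACTTC
  [15:17] AC -> TG
Concatenate: AGGAAGTTTTACTTCTG (length 17; written aligned with the template, i.e. 3'->5').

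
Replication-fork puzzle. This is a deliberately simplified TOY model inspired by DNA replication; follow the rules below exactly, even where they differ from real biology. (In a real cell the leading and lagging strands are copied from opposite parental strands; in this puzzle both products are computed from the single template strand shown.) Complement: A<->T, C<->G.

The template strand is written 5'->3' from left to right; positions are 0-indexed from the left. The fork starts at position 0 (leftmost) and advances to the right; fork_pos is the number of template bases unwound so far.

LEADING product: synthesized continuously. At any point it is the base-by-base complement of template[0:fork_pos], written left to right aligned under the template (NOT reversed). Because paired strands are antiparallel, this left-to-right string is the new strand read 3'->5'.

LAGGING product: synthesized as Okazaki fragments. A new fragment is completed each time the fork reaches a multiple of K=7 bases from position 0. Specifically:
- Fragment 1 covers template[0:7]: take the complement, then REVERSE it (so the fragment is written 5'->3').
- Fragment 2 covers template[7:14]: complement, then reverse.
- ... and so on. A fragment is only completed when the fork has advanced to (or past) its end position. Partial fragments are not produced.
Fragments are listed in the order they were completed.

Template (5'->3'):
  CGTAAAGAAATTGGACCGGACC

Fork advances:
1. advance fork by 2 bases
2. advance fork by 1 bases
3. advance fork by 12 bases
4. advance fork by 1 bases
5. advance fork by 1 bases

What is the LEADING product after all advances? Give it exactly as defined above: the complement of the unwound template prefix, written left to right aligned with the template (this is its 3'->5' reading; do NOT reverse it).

Step 1: advance 2 -> fork_pos = 0 + 2 = 2.
Step 2: advance 1 -> fork_pos = 2 + 1 = 3.
Step 3: advance 12 -> fork_pos = 3 + 12 = 15.
Step 4: advance 1 -> fork_pos = 15 + 1 = 16.
Step 5: advance 1 -> fork_pos = 16 + 1 = 17.
Unwound prefix: template[0:17] = CGTAAAGAAATTGGACC
Complement it base by base (A<->T, C<->G), keeping left-to-right order:
  [0:5] CGTAA -> GCATT
  [5:10] AGAAA -> TCTTT
  [10:15] TTGGA -> AACCT
  [15:17] CC -> GG
Concatenate: GCATTTCTTTAACCTGG (length 17; written aligned with the template, i.e. 3'->5').

Answer: GCATTTCTTTAACCTGG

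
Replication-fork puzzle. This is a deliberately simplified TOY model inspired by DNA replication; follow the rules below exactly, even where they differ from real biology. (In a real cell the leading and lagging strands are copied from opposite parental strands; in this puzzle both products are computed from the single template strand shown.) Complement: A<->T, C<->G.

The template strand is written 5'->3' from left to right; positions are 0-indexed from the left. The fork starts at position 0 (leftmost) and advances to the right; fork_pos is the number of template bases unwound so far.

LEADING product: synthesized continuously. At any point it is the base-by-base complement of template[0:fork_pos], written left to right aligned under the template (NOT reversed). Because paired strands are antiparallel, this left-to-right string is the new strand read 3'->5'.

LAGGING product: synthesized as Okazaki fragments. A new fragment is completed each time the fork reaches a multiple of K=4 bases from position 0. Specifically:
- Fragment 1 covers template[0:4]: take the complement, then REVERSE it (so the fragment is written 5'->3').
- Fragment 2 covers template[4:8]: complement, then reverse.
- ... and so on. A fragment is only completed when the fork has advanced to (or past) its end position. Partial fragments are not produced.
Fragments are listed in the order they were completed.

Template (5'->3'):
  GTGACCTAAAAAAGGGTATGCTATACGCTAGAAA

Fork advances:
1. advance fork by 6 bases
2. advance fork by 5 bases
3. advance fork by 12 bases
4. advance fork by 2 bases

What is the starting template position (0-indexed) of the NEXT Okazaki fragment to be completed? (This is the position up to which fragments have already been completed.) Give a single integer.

Step 1: advance 6 -> fork_pos = 0 + 6 = 6. Reached multiple(s) of 4: 4 -> fragment 1 completed (1 total).
Step 2: advance 5 -> fork_pos = 6 + 5 = 11. Reached multiple(s) of 4: 8 -> fragment 2 completed (2 total).
Step 3: advance 12 -> fork_pos = 11 + 12 = 23. Reached multiple(s) of 4: 12, 16, 20 -> fragments 3-5 completed (5 total).
Step 4: advance 2 -> fork_pos = 23 + 2 = 25. Reached multiple(s) of 4: 24 -> fragment 6 completed (6 total).
6 fragment(s) completed, covering template[0:24] (6 x 4 = 24). The next fragment, fragment 7, covers template[24:28], so it starts at position 24.

Answer: 24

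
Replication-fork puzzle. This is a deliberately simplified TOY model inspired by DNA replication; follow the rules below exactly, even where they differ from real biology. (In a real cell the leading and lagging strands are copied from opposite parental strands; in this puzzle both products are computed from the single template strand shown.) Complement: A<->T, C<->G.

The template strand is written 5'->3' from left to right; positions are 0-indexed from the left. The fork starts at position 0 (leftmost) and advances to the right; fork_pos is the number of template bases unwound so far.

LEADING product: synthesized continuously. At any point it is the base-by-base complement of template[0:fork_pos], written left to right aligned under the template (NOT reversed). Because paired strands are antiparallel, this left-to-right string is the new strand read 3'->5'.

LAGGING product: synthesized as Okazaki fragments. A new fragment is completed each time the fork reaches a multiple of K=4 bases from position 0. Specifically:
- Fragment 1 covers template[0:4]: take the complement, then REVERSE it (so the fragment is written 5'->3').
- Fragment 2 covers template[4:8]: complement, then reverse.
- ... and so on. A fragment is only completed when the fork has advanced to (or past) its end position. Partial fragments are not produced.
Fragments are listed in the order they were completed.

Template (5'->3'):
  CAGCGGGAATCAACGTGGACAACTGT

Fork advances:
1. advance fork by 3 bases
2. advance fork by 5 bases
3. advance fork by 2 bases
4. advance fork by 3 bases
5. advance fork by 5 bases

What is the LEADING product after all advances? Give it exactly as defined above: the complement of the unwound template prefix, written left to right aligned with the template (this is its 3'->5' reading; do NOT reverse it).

Step 1: advance 3 -> fork_pos = 0 + 3 = 3.
Step 2: advance 5 -> fork_pos = 3 + 5 = 8.
Step 3: advance 2 -> fork_pos = 8 + 2 = 10.
Step 4: advance 3 -> fork_pos = 10 + 3 = 13.
Step 5: advance 5 -> fork_pos = 13 + 5 = 18.
Unwound prefix: template[0:18] = CAGCGGGAATCAACGTGG
Complement it base by base (A<->T, C<->G), keeping left-to-right order:
  [0:5] CAGCG -> GTCGC
  [5:10] GGAAT -> CCTTA
  [10:15] CAACG -> GTTGC
  [15:18] TGG -> ACC
Concatenate: GTCGCCCTTAGTTGCACC (length 18; written aligned with the template, i.e. 3'->5').

Answer: GTCGCCCTTAGTTGCACC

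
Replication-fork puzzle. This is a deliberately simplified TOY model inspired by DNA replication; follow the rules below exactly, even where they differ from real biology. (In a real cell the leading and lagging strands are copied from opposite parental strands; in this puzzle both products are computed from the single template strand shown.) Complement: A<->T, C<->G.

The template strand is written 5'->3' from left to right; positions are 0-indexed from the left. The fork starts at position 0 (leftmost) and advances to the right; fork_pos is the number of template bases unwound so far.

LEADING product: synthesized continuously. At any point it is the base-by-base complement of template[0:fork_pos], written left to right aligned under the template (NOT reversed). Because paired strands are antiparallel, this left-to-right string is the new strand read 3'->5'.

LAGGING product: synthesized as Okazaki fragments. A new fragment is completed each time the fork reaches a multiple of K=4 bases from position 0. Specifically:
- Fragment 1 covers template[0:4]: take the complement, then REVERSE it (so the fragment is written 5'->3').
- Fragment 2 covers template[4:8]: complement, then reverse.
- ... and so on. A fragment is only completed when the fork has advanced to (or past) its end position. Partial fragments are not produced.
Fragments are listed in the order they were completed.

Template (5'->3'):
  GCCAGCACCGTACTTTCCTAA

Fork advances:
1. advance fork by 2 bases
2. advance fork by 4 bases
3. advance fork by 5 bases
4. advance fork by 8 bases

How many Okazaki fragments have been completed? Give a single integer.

Answer: 4

Derivation:
Step 1: advance 2 -> fork_pos = 0 + 2 = 2. Next multiple of 4 is 4 (not reached); still 0 fragment(s).
Step 2: advance 4 -> fork_pos = 2 + 4 = 6. Reached multiple(s) of 4: 4 -> fragment 1 completed (1 total).
Step 3: advance 5 -> fork_pos = 6 + 5 = 11. Reached multiple(s) of 4: 8 -> fragment 2 completed (2 total).
Step 4: advance 8 -> fork_pos = 11 + 8 = 19. Reached multiple(s) of 4: 12, 16 -> fragments 3-4 completed (4 total).
Check: final fork_pos = 19; the multiples of 4 that are <= 19 are 4..16 -> 19 // 4 = 4 completed fragment(s).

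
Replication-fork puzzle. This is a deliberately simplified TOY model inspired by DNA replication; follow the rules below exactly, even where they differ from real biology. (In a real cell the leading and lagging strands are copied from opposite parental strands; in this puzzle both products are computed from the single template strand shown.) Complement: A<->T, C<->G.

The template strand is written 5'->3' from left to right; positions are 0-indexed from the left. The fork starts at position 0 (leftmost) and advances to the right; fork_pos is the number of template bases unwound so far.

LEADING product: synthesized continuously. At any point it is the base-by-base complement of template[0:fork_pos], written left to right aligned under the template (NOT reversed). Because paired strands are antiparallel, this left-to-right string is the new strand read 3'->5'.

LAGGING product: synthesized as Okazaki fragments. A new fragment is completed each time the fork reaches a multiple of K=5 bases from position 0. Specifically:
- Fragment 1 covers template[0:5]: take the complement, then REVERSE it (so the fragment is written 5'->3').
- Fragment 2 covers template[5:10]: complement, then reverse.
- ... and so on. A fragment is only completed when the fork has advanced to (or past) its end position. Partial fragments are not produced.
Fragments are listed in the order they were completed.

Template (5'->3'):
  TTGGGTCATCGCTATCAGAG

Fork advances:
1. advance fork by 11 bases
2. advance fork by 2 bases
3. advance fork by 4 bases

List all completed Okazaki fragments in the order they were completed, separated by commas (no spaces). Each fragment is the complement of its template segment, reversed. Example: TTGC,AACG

Answer: CCCAA,GATGA,ATAGC

Derivation:
Step 1: advance 11 -> fork_pos = 0 + 11 = 11. Reached multiple(s) of 5: 5, 10 -> fragments 1-2 completed (2 total).
Step 2: advance 2 -> fork_pos = 11 + 2 = 13. Next multiple of 5 is 15 (not reached); still 2 fragment(s).
Step 3: advance 4 -> fork_pos = 13 + 4 = 17. Reached multiple(s) of 5: 15 -> fragment 3 completed (3 total).
Final fork_pos = 17, so 3 fragment(s) are complete. Build each: template segment -> complement -> reverse.
Fragment 1: template[0:5] = TTGGG -> complement AACCC -> reversed CCCAA
Fragment 2: template[5:10] = TCATC -> complement AGTAG -> reversed GATGA
Fragment 3: template[10:15] = GCTAT -> complement CGATA -> reversed ATAGC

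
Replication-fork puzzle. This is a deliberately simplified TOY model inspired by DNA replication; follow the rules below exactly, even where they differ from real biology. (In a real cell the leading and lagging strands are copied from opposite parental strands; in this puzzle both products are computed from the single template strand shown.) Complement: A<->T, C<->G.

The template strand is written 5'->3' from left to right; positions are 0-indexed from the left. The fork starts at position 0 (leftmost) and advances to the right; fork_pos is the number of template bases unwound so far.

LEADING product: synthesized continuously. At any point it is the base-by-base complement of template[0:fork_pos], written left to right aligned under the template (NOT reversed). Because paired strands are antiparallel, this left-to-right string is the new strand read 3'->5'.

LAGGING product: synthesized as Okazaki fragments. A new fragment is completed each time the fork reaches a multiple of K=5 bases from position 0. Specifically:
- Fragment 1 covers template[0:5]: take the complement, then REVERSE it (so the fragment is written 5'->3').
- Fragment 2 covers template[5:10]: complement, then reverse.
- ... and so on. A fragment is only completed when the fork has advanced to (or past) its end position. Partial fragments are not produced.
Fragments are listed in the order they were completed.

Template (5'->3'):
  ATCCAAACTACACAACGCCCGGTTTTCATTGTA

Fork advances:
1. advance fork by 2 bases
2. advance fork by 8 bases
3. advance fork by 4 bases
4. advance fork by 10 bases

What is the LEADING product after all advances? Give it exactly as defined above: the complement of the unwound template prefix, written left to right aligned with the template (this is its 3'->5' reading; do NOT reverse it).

Step 1: advance 2 -> fork_pos = 0 + 2 = 2.
Step 2: advance 8 -> fork_pos = 2 + 8 = 10.
Step 3: advance 4 -> fork_pos = 10 + 4 = 14.
Step 4: advance 10 -> fork_pos = 14 + 10 = 24.
Unwound prefix: template[0:24] = ATCCAAACTACACAACGCCCGGTT
Complement it base by base (A<->T, C<->G), keeping left-to-right order:
  [0:5] ATCCA -> TAGGT
  [5:10] AACTA -> TTGAT
  [10:15] CACAA -> GTGTT
  [15:20] CGCCC -> GCGGG
  [20:24] GGTT -> CCAA
Concatenate: TAGGTTTGATGTGTTGCGGGCCAA (length 24; written aligned with the template, i.e. 3'->5').

Answer: TAGGTTTGATGTGTTGCGGGCCAA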